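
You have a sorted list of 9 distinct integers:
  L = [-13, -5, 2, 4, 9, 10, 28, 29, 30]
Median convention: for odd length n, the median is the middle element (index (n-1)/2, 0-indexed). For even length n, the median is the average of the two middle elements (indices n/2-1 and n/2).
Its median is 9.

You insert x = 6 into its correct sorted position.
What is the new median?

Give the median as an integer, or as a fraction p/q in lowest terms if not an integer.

Old list (sorted, length 9): [-13, -5, 2, 4, 9, 10, 28, 29, 30]
Old median = 9
Insert x = 6
Old length odd (9). Middle was index 4 = 9.
New length even (10). New median = avg of two middle elements.
x = 6: 4 elements are < x, 5 elements are > x.
New sorted list: [-13, -5, 2, 4, 6, 9, 10, 28, 29, 30]
New median = 15/2

Answer: 15/2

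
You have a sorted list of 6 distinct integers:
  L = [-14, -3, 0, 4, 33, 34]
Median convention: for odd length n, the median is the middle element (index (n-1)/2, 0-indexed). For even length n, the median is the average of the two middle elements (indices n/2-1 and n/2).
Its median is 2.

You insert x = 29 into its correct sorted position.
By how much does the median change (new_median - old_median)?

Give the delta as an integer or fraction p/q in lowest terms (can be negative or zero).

Answer: 2

Derivation:
Old median = 2
After inserting x = 29: new sorted = [-14, -3, 0, 4, 29, 33, 34]
New median = 4
Delta = 4 - 2 = 2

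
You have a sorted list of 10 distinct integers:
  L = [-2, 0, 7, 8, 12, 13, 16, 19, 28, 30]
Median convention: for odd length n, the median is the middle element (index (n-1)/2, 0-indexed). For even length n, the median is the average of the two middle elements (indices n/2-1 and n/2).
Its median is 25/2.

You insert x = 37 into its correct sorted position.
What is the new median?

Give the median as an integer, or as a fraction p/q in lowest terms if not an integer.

Old list (sorted, length 10): [-2, 0, 7, 8, 12, 13, 16, 19, 28, 30]
Old median = 25/2
Insert x = 37
Old length even (10). Middle pair: indices 4,5 = 12,13.
New length odd (11). New median = single middle element.
x = 37: 10 elements are < x, 0 elements are > x.
New sorted list: [-2, 0, 7, 8, 12, 13, 16, 19, 28, 30, 37]
New median = 13

Answer: 13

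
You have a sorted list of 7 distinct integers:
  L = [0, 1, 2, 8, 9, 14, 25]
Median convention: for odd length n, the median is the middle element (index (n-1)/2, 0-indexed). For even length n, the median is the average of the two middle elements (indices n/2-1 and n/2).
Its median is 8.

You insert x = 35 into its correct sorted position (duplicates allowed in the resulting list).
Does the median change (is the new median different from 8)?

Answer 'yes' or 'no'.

Old median = 8
Insert x = 35
New median = 17/2
Changed? yes

Answer: yes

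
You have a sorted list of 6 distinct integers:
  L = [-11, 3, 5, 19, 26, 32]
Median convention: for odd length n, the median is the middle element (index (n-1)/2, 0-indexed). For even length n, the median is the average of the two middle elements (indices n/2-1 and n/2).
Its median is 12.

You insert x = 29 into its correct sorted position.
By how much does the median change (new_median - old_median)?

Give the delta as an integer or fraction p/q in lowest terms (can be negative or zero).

Answer: 7

Derivation:
Old median = 12
After inserting x = 29: new sorted = [-11, 3, 5, 19, 26, 29, 32]
New median = 19
Delta = 19 - 12 = 7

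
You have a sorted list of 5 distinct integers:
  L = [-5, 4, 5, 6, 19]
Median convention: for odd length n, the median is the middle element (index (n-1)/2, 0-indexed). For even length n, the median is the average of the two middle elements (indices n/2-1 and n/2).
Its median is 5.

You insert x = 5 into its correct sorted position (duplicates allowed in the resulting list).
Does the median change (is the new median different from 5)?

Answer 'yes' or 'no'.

Answer: no

Derivation:
Old median = 5
Insert x = 5
New median = 5
Changed? no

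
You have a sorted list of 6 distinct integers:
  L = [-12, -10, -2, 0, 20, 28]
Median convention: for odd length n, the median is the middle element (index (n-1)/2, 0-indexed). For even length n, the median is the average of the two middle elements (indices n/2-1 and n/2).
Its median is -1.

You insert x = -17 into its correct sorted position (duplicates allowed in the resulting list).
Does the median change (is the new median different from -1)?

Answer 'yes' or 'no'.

Answer: yes

Derivation:
Old median = -1
Insert x = -17
New median = -2
Changed? yes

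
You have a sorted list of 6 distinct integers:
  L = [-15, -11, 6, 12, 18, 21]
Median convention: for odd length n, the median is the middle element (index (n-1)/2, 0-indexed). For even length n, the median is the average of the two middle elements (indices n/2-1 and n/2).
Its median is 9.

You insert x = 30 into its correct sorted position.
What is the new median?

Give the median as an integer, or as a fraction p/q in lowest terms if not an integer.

Answer: 12

Derivation:
Old list (sorted, length 6): [-15, -11, 6, 12, 18, 21]
Old median = 9
Insert x = 30
Old length even (6). Middle pair: indices 2,3 = 6,12.
New length odd (7). New median = single middle element.
x = 30: 6 elements are < x, 0 elements are > x.
New sorted list: [-15, -11, 6, 12, 18, 21, 30]
New median = 12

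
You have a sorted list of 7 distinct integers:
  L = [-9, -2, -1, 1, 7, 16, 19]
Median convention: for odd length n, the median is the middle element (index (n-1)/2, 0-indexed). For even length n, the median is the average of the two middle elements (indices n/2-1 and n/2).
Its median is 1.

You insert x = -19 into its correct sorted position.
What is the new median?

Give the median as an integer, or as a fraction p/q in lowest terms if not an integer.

Old list (sorted, length 7): [-9, -2, -1, 1, 7, 16, 19]
Old median = 1
Insert x = -19
Old length odd (7). Middle was index 3 = 1.
New length even (8). New median = avg of two middle elements.
x = -19: 0 elements are < x, 7 elements are > x.
New sorted list: [-19, -9, -2, -1, 1, 7, 16, 19]
New median = 0

Answer: 0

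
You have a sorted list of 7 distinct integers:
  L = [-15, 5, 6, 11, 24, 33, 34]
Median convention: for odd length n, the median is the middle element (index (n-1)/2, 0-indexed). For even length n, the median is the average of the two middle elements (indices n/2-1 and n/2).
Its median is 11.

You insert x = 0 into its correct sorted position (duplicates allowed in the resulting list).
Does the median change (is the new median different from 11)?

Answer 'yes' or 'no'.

Answer: yes

Derivation:
Old median = 11
Insert x = 0
New median = 17/2
Changed? yes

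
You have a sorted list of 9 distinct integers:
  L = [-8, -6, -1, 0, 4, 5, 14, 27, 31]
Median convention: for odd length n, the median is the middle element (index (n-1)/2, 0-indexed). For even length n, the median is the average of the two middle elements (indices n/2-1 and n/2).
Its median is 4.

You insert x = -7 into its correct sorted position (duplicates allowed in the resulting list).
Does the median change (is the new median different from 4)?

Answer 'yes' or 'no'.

Old median = 4
Insert x = -7
New median = 2
Changed? yes

Answer: yes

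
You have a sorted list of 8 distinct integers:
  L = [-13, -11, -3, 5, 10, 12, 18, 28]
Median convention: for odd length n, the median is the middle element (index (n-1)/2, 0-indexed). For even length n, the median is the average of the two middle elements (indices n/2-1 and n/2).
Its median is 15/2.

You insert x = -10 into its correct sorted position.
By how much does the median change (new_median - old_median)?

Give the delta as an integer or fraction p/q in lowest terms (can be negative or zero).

Answer: -5/2

Derivation:
Old median = 15/2
After inserting x = -10: new sorted = [-13, -11, -10, -3, 5, 10, 12, 18, 28]
New median = 5
Delta = 5 - 15/2 = -5/2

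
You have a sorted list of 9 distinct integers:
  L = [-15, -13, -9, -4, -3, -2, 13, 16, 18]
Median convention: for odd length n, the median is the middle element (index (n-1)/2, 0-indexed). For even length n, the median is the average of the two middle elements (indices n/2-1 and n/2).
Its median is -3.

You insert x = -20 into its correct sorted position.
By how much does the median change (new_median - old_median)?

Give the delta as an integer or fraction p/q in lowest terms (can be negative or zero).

Answer: -1/2

Derivation:
Old median = -3
After inserting x = -20: new sorted = [-20, -15, -13, -9, -4, -3, -2, 13, 16, 18]
New median = -7/2
Delta = -7/2 - -3 = -1/2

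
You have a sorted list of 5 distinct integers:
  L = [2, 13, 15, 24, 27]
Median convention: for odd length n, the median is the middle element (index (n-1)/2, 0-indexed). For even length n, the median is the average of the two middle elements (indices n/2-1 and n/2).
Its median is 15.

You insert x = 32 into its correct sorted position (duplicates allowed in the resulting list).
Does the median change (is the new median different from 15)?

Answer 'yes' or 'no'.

Answer: yes

Derivation:
Old median = 15
Insert x = 32
New median = 39/2
Changed? yes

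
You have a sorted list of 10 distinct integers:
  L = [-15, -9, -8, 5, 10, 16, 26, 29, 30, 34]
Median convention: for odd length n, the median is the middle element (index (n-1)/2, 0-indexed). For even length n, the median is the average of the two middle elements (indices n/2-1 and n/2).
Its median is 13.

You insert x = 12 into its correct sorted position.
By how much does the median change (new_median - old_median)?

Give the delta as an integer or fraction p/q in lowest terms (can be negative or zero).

Old median = 13
After inserting x = 12: new sorted = [-15, -9, -8, 5, 10, 12, 16, 26, 29, 30, 34]
New median = 12
Delta = 12 - 13 = -1

Answer: -1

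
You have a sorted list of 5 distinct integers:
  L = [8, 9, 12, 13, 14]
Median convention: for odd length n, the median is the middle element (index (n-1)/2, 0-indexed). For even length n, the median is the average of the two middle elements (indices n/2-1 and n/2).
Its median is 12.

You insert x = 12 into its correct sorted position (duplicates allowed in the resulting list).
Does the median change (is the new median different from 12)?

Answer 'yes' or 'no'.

Answer: no

Derivation:
Old median = 12
Insert x = 12
New median = 12
Changed? no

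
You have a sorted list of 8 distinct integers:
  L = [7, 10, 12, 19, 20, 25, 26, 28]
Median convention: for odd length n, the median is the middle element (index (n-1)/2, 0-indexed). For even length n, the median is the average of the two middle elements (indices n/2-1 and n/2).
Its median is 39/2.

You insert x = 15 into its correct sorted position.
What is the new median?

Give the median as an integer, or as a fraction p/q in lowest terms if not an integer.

Old list (sorted, length 8): [7, 10, 12, 19, 20, 25, 26, 28]
Old median = 39/2
Insert x = 15
Old length even (8). Middle pair: indices 3,4 = 19,20.
New length odd (9). New median = single middle element.
x = 15: 3 elements are < x, 5 elements are > x.
New sorted list: [7, 10, 12, 15, 19, 20, 25, 26, 28]
New median = 19

Answer: 19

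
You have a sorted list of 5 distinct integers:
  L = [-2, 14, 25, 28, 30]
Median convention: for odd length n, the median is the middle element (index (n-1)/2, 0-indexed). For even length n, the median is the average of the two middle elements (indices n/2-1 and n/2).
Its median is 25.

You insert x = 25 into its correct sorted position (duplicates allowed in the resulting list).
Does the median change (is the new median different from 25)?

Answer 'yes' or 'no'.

Answer: no

Derivation:
Old median = 25
Insert x = 25
New median = 25
Changed? no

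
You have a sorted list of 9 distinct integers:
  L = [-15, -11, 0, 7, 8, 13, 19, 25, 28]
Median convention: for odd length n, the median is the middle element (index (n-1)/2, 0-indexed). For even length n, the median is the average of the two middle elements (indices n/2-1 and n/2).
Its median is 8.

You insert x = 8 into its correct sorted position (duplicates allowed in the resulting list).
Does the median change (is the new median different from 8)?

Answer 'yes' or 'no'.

Old median = 8
Insert x = 8
New median = 8
Changed? no

Answer: no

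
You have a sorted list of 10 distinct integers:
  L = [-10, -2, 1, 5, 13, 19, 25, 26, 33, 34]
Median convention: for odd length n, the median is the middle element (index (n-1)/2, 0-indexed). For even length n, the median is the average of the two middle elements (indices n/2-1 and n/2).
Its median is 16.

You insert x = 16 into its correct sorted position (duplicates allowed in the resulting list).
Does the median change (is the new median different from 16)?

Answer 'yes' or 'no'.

Old median = 16
Insert x = 16
New median = 16
Changed? no

Answer: no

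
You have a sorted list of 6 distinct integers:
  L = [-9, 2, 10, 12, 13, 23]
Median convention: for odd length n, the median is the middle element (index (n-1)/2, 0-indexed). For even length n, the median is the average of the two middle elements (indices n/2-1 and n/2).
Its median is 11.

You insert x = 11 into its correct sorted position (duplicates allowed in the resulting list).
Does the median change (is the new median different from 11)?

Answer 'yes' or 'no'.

Answer: no

Derivation:
Old median = 11
Insert x = 11
New median = 11
Changed? no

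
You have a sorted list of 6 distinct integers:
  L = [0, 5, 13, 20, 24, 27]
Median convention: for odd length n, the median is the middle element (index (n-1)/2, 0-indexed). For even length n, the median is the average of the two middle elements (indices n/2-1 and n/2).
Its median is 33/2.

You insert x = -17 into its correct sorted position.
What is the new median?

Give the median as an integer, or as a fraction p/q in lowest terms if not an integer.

Old list (sorted, length 6): [0, 5, 13, 20, 24, 27]
Old median = 33/2
Insert x = -17
Old length even (6). Middle pair: indices 2,3 = 13,20.
New length odd (7). New median = single middle element.
x = -17: 0 elements are < x, 6 elements are > x.
New sorted list: [-17, 0, 5, 13, 20, 24, 27]
New median = 13

Answer: 13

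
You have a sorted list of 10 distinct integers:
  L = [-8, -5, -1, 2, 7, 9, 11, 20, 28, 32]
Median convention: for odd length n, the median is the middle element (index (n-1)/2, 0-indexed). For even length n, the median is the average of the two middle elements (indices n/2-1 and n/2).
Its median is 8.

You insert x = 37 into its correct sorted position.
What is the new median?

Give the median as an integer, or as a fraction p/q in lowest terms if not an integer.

Old list (sorted, length 10): [-8, -5, -1, 2, 7, 9, 11, 20, 28, 32]
Old median = 8
Insert x = 37
Old length even (10). Middle pair: indices 4,5 = 7,9.
New length odd (11). New median = single middle element.
x = 37: 10 elements are < x, 0 elements are > x.
New sorted list: [-8, -5, -1, 2, 7, 9, 11, 20, 28, 32, 37]
New median = 9

Answer: 9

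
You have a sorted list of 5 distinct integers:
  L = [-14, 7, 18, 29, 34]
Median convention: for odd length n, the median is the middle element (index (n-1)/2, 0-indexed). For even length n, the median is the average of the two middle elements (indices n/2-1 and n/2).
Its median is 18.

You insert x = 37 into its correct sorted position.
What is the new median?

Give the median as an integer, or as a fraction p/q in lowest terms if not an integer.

Old list (sorted, length 5): [-14, 7, 18, 29, 34]
Old median = 18
Insert x = 37
Old length odd (5). Middle was index 2 = 18.
New length even (6). New median = avg of two middle elements.
x = 37: 5 elements are < x, 0 elements are > x.
New sorted list: [-14, 7, 18, 29, 34, 37]
New median = 47/2

Answer: 47/2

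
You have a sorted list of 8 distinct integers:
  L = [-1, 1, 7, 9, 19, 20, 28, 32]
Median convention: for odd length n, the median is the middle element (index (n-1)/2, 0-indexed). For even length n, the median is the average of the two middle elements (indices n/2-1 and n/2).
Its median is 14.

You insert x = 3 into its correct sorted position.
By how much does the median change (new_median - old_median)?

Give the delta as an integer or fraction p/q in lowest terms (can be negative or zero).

Old median = 14
After inserting x = 3: new sorted = [-1, 1, 3, 7, 9, 19, 20, 28, 32]
New median = 9
Delta = 9 - 14 = -5

Answer: -5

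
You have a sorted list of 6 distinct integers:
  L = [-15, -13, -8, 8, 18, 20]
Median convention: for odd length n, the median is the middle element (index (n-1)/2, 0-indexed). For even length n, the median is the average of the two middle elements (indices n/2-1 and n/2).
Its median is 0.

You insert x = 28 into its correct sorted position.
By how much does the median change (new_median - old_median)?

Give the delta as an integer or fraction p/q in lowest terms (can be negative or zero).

Answer: 8

Derivation:
Old median = 0
After inserting x = 28: new sorted = [-15, -13, -8, 8, 18, 20, 28]
New median = 8
Delta = 8 - 0 = 8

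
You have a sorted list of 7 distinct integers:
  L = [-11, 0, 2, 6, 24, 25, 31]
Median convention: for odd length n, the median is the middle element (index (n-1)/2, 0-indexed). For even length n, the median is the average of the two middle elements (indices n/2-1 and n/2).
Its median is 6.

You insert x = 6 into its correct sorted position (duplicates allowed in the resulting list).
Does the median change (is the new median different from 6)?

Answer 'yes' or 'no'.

Answer: no

Derivation:
Old median = 6
Insert x = 6
New median = 6
Changed? no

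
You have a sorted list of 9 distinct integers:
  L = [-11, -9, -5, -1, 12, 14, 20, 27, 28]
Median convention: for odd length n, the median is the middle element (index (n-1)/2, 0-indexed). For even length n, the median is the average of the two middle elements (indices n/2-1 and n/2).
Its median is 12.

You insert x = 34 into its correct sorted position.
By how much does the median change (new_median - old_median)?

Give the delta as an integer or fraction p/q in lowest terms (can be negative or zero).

Answer: 1

Derivation:
Old median = 12
After inserting x = 34: new sorted = [-11, -9, -5, -1, 12, 14, 20, 27, 28, 34]
New median = 13
Delta = 13 - 12 = 1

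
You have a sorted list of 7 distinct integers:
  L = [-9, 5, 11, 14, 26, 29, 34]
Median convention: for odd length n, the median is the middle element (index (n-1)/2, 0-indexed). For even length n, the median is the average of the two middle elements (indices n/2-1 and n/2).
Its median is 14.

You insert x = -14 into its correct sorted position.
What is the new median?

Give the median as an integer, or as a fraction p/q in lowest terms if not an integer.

Answer: 25/2

Derivation:
Old list (sorted, length 7): [-9, 5, 11, 14, 26, 29, 34]
Old median = 14
Insert x = -14
Old length odd (7). Middle was index 3 = 14.
New length even (8). New median = avg of two middle elements.
x = -14: 0 elements are < x, 7 elements are > x.
New sorted list: [-14, -9, 5, 11, 14, 26, 29, 34]
New median = 25/2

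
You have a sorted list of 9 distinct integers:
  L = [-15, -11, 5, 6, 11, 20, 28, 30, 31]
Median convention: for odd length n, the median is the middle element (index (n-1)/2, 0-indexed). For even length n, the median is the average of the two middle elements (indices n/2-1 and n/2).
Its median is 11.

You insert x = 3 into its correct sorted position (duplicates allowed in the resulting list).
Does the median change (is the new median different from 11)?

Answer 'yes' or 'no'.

Answer: yes

Derivation:
Old median = 11
Insert x = 3
New median = 17/2
Changed? yes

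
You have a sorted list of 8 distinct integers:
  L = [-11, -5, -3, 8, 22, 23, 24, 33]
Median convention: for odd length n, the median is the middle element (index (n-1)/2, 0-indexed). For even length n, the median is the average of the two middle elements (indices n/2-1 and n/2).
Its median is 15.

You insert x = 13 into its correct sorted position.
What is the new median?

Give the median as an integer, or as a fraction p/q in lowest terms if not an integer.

Old list (sorted, length 8): [-11, -5, -3, 8, 22, 23, 24, 33]
Old median = 15
Insert x = 13
Old length even (8). Middle pair: indices 3,4 = 8,22.
New length odd (9). New median = single middle element.
x = 13: 4 elements are < x, 4 elements are > x.
New sorted list: [-11, -5, -3, 8, 13, 22, 23, 24, 33]
New median = 13

Answer: 13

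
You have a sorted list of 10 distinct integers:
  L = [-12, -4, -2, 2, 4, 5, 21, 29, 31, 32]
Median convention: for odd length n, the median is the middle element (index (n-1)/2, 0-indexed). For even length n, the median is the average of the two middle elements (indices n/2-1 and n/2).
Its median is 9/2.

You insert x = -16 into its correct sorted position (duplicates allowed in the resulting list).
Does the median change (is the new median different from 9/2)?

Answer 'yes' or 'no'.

Old median = 9/2
Insert x = -16
New median = 4
Changed? yes

Answer: yes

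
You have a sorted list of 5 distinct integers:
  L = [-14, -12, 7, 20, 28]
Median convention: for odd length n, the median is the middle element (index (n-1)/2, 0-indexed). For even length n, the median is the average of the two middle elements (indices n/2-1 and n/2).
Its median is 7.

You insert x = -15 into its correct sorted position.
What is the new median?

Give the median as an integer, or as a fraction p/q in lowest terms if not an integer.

Answer: -5/2

Derivation:
Old list (sorted, length 5): [-14, -12, 7, 20, 28]
Old median = 7
Insert x = -15
Old length odd (5). Middle was index 2 = 7.
New length even (6). New median = avg of two middle elements.
x = -15: 0 elements are < x, 5 elements are > x.
New sorted list: [-15, -14, -12, 7, 20, 28]
New median = -5/2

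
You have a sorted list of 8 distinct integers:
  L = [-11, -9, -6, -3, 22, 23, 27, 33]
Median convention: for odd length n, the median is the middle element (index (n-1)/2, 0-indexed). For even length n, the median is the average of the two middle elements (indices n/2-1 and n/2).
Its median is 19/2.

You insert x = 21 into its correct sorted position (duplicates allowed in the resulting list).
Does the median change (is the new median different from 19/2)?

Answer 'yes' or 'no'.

Old median = 19/2
Insert x = 21
New median = 21
Changed? yes

Answer: yes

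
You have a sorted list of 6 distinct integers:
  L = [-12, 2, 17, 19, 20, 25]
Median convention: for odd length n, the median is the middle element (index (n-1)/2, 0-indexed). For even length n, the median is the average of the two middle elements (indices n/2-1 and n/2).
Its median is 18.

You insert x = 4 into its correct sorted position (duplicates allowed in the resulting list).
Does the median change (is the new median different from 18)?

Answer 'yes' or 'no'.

Old median = 18
Insert x = 4
New median = 17
Changed? yes

Answer: yes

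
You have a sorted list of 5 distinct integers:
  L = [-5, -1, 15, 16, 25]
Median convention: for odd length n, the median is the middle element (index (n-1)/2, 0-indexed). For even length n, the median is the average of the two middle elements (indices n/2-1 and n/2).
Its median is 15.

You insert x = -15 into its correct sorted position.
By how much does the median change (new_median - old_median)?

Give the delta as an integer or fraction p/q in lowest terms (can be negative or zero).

Old median = 15
After inserting x = -15: new sorted = [-15, -5, -1, 15, 16, 25]
New median = 7
Delta = 7 - 15 = -8

Answer: -8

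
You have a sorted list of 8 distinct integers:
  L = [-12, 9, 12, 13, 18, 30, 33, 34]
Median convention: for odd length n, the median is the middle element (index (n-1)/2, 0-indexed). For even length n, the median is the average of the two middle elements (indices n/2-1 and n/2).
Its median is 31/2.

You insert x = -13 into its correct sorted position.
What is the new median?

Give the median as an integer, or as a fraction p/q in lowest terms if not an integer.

Answer: 13

Derivation:
Old list (sorted, length 8): [-12, 9, 12, 13, 18, 30, 33, 34]
Old median = 31/2
Insert x = -13
Old length even (8). Middle pair: indices 3,4 = 13,18.
New length odd (9). New median = single middle element.
x = -13: 0 elements are < x, 8 elements are > x.
New sorted list: [-13, -12, 9, 12, 13, 18, 30, 33, 34]
New median = 13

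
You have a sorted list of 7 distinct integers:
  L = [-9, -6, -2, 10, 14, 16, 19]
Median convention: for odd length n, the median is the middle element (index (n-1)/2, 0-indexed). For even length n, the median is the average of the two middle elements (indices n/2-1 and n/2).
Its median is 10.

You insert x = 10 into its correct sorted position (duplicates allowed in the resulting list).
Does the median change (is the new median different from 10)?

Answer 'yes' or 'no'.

Old median = 10
Insert x = 10
New median = 10
Changed? no

Answer: no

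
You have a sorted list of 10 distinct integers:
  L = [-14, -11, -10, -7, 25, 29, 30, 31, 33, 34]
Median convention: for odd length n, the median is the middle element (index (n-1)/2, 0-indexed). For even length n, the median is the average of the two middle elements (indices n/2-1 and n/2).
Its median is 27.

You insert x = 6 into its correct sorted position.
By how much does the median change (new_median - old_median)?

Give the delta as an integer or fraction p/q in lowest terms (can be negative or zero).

Old median = 27
After inserting x = 6: new sorted = [-14, -11, -10, -7, 6, 25, 29, 30, 31, 33, 34]
New median = 25
Delta = 25 - 27 = -2

Answer: -2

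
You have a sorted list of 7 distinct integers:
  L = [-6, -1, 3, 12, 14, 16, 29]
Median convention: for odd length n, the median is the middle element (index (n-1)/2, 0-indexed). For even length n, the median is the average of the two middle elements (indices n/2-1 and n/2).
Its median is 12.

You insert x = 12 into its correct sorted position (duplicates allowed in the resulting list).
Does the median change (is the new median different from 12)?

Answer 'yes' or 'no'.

Old median = 12
Insert x = 12
New median = 12
Changed? no

Answer: no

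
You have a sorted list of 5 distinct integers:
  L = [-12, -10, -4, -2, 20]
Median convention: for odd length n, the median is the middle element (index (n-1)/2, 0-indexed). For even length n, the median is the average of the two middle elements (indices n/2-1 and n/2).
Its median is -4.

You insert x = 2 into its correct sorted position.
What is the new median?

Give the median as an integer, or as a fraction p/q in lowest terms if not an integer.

Old list (sorted, length 5): [-12, -10, -4, -2, 20]
Old median = -4
Insert x = 2
Old length odd (5). Middle was index 2 = -4.
New length even (6). New median = avg of two middle elements.
x = 2: 4 elements are < x, 1 elements are > x.
New sorted list: [-12, -10, -4, -2, 2, 20]
New median = -3

Answer: -3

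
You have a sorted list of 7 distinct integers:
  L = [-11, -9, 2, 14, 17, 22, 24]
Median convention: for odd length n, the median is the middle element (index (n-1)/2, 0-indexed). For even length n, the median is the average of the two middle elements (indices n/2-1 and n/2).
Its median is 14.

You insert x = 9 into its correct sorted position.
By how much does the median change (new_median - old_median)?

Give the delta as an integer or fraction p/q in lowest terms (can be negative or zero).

Old median = 14
After inserting x = 9: new sorted = [-11, -9, 2, 9, 14, 17, 22, 24]
New median = 23/2
Delta = 23/2 - 14 = -5/2

Answer: -5/2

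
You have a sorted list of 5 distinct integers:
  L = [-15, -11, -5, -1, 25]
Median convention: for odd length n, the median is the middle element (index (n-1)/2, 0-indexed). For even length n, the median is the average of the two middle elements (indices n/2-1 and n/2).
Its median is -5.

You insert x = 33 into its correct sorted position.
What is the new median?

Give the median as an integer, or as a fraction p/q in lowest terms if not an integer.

Old list (sorted, length 5): [-15, -11, -5, -1, 25]
Old median = -5
Insert x = 33
Old length odd (5). Middle was index 2 = -5.
New length even (6). New median = avg of two middle elements.
x = 33: 5 elements are < x, 0 elements are > x.
New sorted list: [-15, -11, -5, -1, 25, 33]
New median = -3

Answer: -3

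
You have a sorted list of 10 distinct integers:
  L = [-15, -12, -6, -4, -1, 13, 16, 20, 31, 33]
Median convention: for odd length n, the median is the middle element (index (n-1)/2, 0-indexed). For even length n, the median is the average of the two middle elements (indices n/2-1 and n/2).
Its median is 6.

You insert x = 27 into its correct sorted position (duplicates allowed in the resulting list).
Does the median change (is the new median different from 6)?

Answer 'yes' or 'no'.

Old median = 6
Insert x = 27
New median = 13
Changed? yes

Answer: yes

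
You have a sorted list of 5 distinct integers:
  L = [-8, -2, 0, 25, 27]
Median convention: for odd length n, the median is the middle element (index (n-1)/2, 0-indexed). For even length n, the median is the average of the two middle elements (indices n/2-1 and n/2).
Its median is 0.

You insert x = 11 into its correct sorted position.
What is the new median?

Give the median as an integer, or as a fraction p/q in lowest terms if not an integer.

Old list (sorted, length 5): [-8, -2, 0, 25, 27]
Old median = 0
Insert x = 11
Old length odd (5). Middle was index 2 = 0.
New length even (6). New median = avg of two middle elements.
x = 11: 3 elements are < x, 2 elements are > x.
New sorted list: [-8, -2, 0, 11, 25, 27]
New median = 11/2

Answer: 11/2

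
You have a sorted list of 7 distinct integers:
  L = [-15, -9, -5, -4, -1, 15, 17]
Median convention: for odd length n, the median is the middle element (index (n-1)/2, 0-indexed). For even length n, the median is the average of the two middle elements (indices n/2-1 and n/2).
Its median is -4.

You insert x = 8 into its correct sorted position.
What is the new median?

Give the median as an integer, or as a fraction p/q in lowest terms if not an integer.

Old list (sorted, length 7): [-15, -9, -5, -4, -1, 15, 17]
Old median = -4
Insert x = 8
Old length odd (7). Middle was index 3 = -4.
New length even (8). New median = avg of two middle elements.
x = 8: 5 elements are < x, 2 elements are > x.
New sorted list: [-15, -9, -5, -4, -1, 8, 15, 17]
New median = -5/2

Answer: -5/2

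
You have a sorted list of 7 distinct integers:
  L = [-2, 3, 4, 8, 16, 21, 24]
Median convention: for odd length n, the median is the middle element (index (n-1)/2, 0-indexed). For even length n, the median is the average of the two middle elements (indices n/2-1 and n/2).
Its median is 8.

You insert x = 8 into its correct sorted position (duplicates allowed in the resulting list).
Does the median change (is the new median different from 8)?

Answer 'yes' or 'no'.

Answer: no

Derivation:
Old median = 8
Insert x = 8
New median = 8
Changed? no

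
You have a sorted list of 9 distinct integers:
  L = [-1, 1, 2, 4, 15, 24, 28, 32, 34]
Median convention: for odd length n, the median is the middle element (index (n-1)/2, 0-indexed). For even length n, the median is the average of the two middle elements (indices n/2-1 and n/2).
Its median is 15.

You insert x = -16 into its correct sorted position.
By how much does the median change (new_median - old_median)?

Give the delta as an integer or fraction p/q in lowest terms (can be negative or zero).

Answer: -11/2

Derivation:
Old median = 15
After inserting x = -16: new sorted = [-16, -1, 1, 2, 4, 15, 24, 28, 32, 34]
New median = 19/2
Delta = 19/2 - 15 = -11/2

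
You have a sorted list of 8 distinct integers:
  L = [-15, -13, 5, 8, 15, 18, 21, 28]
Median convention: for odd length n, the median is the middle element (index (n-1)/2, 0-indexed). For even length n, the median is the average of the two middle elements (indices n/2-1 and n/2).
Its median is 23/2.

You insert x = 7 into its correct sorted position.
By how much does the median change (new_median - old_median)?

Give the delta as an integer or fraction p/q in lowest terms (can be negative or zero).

Old median = 23/2
After inserting x = 7: new sorted = [-15, -13, 5, 7, 8, 15, 18, 21, 28]
New median = 8
Delta = 8 - 23/2 = -7/2

Answer: -7/2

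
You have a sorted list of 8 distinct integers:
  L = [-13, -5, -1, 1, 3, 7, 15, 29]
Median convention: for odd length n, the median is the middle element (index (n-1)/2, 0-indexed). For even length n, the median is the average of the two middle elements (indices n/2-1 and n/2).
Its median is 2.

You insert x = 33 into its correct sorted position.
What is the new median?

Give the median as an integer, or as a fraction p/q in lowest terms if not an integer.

Old list (sorted, length 8): [-13, -5, -1, 1, 3, 7, 15, 29]
Old median = 2
Insert x = 33
Old length even (8). Middle pair: indices 3,4 = 1,3.
New length odd (9). New median = single middle element.
x = 33: 8 elements are < x, 0 elements are > x.
New sorted list: [-13, -5, -1, 1, 3, 7, 15, 29, 33]
New median = 3

Answer: 3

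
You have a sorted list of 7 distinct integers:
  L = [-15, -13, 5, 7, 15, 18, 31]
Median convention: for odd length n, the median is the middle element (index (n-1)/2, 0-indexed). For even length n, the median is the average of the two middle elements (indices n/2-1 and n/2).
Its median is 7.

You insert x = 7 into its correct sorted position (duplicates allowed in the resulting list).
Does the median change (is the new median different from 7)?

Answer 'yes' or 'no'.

Answer: no

Derivation:
Old median = 7
Insert x = 7
New median = 7
Changed? no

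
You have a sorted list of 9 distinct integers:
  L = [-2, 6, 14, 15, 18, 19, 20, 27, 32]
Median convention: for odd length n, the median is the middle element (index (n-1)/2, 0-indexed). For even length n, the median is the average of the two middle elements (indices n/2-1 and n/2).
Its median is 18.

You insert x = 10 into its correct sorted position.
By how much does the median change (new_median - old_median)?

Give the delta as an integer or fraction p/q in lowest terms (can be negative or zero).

Old median = 18
After inserting x = 10: new sorted = [-2, 6, 10, 14, 15, 18, 19, 20, 27, 32]
New median = 33/2
Delta = 33/2 - 18 = -3/2

Answer: -3/2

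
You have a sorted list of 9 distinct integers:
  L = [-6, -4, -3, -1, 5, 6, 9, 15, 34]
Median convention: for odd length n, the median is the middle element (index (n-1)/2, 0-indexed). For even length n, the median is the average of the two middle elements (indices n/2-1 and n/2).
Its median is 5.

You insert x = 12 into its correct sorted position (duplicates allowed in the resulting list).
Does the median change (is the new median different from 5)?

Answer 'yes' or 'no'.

Answer: yes

Derivation:
Old median = 5
Insert x = 12
New median = 11/2
Changed? yes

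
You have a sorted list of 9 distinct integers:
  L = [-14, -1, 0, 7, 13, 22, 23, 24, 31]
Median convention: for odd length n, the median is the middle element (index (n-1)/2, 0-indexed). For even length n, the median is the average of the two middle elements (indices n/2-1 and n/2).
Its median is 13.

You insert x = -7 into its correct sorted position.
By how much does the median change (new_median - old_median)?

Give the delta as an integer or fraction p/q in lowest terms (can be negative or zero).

Old median = 13
After inserting x = -7: new sorted = [-14, -7, -1, 0, 7, 13, 22, 23, 24, 31]
New median = 10
Delta = 10 - 13 = -3

Answer: -3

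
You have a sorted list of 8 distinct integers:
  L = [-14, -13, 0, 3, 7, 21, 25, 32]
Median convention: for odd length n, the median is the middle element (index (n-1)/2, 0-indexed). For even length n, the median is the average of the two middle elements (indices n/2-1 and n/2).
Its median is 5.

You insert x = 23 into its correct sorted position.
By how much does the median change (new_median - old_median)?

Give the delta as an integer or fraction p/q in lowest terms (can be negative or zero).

Answer: 2

Derivation:
Old median = 5
After inserting x = 23: new sorted = [-14, -13, 0, 3, 7, 21, 23, 25, 32]
New median = 7
Delta = 7 - 5 = 2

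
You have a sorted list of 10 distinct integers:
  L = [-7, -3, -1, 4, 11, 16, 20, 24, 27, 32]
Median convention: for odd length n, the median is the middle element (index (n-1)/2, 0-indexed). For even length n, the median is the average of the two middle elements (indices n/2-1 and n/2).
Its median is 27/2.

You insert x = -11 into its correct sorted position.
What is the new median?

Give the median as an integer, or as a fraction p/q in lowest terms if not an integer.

Old list (sorted, length 10): [-7, -3, -1, 4, 11, 16, 20, 24, 27, 32]
Old median = 27/2
Insert x = -11
Old length even (10). Middle pair: indices 4,5 = 11,16.
New length odd (11). New median = single middle element.
x = -11: 0 elements are < x, 10 elements are > x.
New sorted list: [-11, -7, -3, -1, 4, 11, 16, 20, 24, 27, 32]
New median = 11

Answer: 11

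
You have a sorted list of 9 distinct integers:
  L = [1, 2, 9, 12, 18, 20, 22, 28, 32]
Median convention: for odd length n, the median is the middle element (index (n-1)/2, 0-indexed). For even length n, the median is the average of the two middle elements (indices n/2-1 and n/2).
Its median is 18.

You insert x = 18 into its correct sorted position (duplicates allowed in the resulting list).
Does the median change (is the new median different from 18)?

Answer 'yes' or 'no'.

Old median = 18
Insert x = 18
New median = 18
Changed? no

Answer: no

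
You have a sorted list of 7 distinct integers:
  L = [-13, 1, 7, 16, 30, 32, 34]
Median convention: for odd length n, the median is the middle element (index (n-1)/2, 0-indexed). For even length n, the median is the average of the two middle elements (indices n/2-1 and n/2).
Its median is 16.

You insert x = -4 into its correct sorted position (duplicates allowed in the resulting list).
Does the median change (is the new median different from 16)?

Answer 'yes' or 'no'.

Old median = 16
Insert x = -4
New median = 23/2
Changed? yes

Answer: yes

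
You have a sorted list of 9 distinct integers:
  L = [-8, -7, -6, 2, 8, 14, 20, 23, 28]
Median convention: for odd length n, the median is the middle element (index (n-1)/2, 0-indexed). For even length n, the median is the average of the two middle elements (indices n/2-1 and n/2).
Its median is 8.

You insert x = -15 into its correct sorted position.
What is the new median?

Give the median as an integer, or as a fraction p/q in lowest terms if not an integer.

Old list (sorted, length 9): [-8, -7, -6, 2, 8, 14, 20, 23, 28]
Old median = 8
Insert x = -15
Old length odd (9). Middle was index 4 = 8.
New length even (10). New median = avg of two middle elements.
x = -15: 0 elements are < x, 9 elements are > x.
New sorted list: [-15, -8, -7, -6, 2, 8, 14, 20, 23, 28]
New median = 5

Answer: 5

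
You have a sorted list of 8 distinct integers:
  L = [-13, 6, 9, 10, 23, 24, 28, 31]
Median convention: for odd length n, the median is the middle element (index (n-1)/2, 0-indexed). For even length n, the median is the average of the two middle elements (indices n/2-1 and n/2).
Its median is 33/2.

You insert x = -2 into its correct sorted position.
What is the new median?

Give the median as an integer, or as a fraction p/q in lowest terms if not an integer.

Old list (sorted, length 8): [-13, 6, 9, 10, 23, 24, 28, 31]
Old median = 33/2
Insert x = -2
Old length even (8). Middle pair: indices 3,4 = 10,23.
New length odd (9). New median = single middle element.
x = -2: 1 elements are < x, 7 elements are > x.
New sorted list: [-13, -2, 6, 9, 10, 23, 24, 28, 31]
New median = 10

Answer: 10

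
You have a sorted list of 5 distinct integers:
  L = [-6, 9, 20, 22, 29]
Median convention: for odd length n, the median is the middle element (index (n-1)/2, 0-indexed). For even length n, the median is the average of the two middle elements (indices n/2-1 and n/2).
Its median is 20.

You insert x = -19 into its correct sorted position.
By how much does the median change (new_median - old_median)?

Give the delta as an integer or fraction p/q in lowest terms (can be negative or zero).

Answer: -11/2

Derivation:
Old median = 20
After inserting x = -19: new sorted = [-19, -6, 9, 20, 22, 29]
New median = 29/2
Delta = 29/2 - 20 = -11/2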